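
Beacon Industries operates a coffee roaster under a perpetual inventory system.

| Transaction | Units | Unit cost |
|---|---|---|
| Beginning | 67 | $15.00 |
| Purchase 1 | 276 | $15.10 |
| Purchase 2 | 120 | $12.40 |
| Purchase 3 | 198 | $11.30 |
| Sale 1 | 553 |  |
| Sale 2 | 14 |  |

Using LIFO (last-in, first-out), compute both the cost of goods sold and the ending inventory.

Sale 1 (553) [LIFO — newest first]: 198 @ $11.30 + 120 @ $12.40 + 235 @ $15.10 = $7,273.90
Sale 2 (14) [LIFO — newest first]: 14 @ $15.10 = $211.40
Total COGS = $7,273.90 + $211.40 = $7,485.30
Ending inventory: 67 @ $15.00 + 27 @ $15.10 = $1,412.70
Check: goods available $8,898.00 = COGS $7,485.30 + ending $1,412.70

COGS = $7,485.30; ending inventory = $1,412.70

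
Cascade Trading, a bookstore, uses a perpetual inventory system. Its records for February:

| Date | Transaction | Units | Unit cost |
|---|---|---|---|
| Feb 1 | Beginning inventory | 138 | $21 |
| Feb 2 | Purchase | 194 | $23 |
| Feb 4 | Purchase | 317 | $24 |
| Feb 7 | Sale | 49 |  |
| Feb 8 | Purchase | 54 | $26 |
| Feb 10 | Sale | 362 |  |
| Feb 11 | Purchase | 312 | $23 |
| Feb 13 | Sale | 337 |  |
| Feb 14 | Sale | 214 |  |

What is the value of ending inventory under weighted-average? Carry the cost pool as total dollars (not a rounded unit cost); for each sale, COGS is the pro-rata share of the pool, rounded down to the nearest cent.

Ending inventory = $1,226.84

After Feb 1: 138 on hand, pool $2,898.00 (≈ $21.0000 each)
After Feb 2: 332 on hand, pool $7,360.00 (≈ $22.1687 each)
After Feb 4: 649 on hand, pool $14,968.00 (≈ $23.0632 each)
Feb 7, sell 49: 49/649 × $14,968.00 → $1,130.09
After Feb 8: 654 on hand, pool $15,241.91 (≈ $23.3057 each)
Feb 10, sell 362: 362/654 × $15,241.91 → $8,436.65
After Feb 11: 604 on hand, pool $13,981.26 (≈ $23.1478 each)
Feb 13, sell 337: 337/604 × $13,981.26 → $7,800.80
Feb 14, sell 214: 214/267 × $6,180.46 → $4,953.62
Total COGS = $1,130.09 + $8,436.65 + $7,800.80 + $4,953.62 = $22,321.16
Ending inventory (cost pool remaining) = $1,226.84
Check: goods available $23,548.00 = COGS $22,321.16 + ending $1,226.84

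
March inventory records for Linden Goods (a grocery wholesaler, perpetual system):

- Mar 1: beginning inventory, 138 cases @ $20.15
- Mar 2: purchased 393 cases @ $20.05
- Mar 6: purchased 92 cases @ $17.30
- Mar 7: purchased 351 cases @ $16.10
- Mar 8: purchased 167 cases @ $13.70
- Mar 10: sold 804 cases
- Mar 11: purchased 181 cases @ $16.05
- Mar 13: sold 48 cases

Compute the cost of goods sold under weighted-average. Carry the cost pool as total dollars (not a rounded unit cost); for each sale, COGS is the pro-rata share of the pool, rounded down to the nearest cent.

COGS = $15,049.24

After Mar 1: 138 on hand, pool $2,780.70 (≈ $20.1500 each)
After Mar 2: 531 on hand, pool $10,660.35 (≈ $20.0760 each)
After Mar 6: 623 on hand, pool $12,251.95 (≈ $19.6661 each)
After Mar 7: 974 on hand, pool $17,903.05 (≈ $18.3810 each)
After Mar 8: 1141 on hand, pool $20,190.95 (≈ $17.6958 each)
Mar 10, sell 804: 804/1141 × $20,190.95 → $14,227.45
After Mar 11: 518 on hand, pool $8,868.55 (≈ $17.1208 each)
Mar 13, sell 48: 48/518 × $8,868.55 → $821.79
Total COGS = $14,227.45 + $821.79 = $15,049.24
Ending inventory (cost pool remaining) = $8,046.76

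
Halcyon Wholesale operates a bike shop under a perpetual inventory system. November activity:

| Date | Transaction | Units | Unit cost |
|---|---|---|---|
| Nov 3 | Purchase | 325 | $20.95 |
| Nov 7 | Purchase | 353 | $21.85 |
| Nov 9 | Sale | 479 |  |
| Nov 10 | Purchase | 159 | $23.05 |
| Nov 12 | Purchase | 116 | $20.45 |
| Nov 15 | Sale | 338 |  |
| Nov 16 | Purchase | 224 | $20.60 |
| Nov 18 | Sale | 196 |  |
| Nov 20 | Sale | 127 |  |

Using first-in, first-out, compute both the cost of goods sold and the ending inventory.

Nov 9, 479 sold [FIFO — oldest first]: 325 @ $20.95 + 154 @ $21.85 = $10,173.65
Nov 15, 338 sold [FIFO — oldest first]: 199 @ $21.85 + 139 @ $23.05 = $7,552.10
Nov 18, 196 sold [FIFO — oldest first]: 20 @ $23.05 + 116 @ $20.45 + 60 @ $20.60 = $4,069.20
Nov 20, 127 sold [FIFO — oldest first]: 127 @ $20.60 = $2,616.20
Total COGS = $10,173.65 + $7,552.10 + $4,069.20 + $2,616.20 = $24,411.15
Ending inventory: 37 @ $20.60 = $762.20
Check: goods available $25,173.35 = COGS $24,411.15 + ending $762.20

COGS = $24,411.15; ending inventory = $762.20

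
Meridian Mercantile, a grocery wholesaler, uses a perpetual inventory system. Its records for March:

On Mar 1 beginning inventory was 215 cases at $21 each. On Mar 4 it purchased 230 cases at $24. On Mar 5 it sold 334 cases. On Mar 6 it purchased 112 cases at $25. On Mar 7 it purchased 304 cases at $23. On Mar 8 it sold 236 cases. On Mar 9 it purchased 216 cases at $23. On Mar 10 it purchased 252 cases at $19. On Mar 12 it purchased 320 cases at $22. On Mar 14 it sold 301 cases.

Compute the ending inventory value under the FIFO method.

Mar 5, 334 sold [FIFO — oldest first]: 215 @ $21 + 119 @ $24 = $7,371
Mar 8, 236 sold [FIFO — oldest first]: 111 @ $24 + 112 @ $25 + 13 @ $23 = $5,763
Mar 14, 301 sold [FIFO — oldest first]: 291 @ $23 + 10 @ $23 = $6,923
Total COGS = $7,371 + $5,763 + $6,923 = $20,057
Ending inventory: 206 @ $23 + 252 @ $19 + 320 @ $22 = $16,566

Ending inventory = $16,566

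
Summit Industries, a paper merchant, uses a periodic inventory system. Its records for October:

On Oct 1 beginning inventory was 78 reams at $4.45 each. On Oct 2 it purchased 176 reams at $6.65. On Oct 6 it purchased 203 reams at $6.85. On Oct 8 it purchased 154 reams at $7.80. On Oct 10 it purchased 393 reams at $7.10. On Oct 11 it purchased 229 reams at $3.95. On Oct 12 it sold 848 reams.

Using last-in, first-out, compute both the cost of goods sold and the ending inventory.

Oct 12, 848 sold [LIFO — newest first]: 229 @ $3.95 + 393 @ $7.10 + 154 @ $7.80 + 72 @ $6.85 = $5,389.25
Ending inventory: 78 @ $4.45 + 176 @ $6.65 + 131 @ $6.85 = $2,414.85

COGS = $5,389.25; ending inventory = $2,414.85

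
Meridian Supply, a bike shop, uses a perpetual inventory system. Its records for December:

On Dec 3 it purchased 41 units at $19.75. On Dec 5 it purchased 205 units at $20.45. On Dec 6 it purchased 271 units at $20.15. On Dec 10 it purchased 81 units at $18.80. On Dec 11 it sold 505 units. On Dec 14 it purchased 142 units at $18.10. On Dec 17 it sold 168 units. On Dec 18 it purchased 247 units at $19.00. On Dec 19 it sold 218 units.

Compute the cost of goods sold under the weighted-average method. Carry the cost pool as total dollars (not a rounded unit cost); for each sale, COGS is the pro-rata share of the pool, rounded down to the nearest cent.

After Dec 3: 41 on hand, pool $809.75 (≈ $19.7500 each)
After Dec 5: 246 on hand, pool $5,002.00 (≈ $20.3333 each)
After Dec 6: 517 on hand, pool $10,462.65 (≈ $20.2372 each)
After Dec 10: 598 on hand, pool $11,985.45 (≈ $20.0426 each)
Dec 11, sell 505: 505/598 × $11,985.45 → $10,121.49
After Dec 14: 235 on hand, pool $4,434.16 (≈ $18.8688 each)
Dec 17, sell 168: 168/235 × $4,434.16 → $3,169.95
After Dec 18: 314 on hand, pool $5,957.21 (≈ $18.9720 each)
Dec 19, sell 218: 218/314 × $5,957.21 → $4,135.89
Total COGS = $10,121.49 + $3,169.95 + $4,135.89 = $17,427.33
Ending inventory (cost pool remaining) = $1,821.32

COGS = $17,427.33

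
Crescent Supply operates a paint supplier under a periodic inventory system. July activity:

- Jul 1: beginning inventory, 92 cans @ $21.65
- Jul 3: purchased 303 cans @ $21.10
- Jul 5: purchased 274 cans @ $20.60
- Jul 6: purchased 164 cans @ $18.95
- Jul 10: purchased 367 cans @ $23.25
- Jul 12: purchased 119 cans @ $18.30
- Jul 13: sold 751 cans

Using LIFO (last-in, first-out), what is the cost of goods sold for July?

COGS = $15,898.85

Jul 13, 751 sold [LIFO — newest first]: 119 @ $18.30 + 367 @ $23.25 + 164 @ $18.95 + 101 @ $20.60 = $15,898.85
Ending inventory: 92 @ $21.65 + 303 @ $21.10 + 173 @ $20.60 = $11,948.90
Check: goods available $27,847.75 = COGS $15,898.85 + ending $11,948.90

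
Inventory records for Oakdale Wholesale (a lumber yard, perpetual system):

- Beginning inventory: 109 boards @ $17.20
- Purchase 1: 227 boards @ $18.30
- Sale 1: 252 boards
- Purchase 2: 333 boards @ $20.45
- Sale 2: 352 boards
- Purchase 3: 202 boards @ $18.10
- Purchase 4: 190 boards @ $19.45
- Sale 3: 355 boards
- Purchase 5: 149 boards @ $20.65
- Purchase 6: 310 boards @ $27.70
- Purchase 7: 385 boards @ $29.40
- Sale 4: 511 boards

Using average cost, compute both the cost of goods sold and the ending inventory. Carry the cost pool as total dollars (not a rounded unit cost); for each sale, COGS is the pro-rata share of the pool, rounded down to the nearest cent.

COGS = $31,717.50; ending inventory = $11,455.80

After Beginning: 109 on hand, pool $1,874.80 (≈ $17.2000 each)
After Purchase 1: 336 on hand, pool $6,028.90 (≈ $17.9432 each)
Sale 1, sell 252: 252/336 × $6,028.90 → $4,521.67
After Purchase 2: 417 on hand, pool $8,317.08 (≈ $19.9450 each)
Sale 2, sell 352: 352/417 × $8,317.08 → $7,020.65
After Purchase 3: 267 on hand, pool $4,952.63 (≈ $18.5492 each)
After Purchase 4: 457 on hand, pool $8,648.13 (≈ $18.9237 each)
Sale 3, sell 355: 355/457 × $8,648.13 → $6,717.91
After Purchase 5: 251 on hand, pool $5,007.07 (≈ $19.9485 each)
After Purchase 6: 561 on hand, pool $13,594.07 (≈ $24.2319 each)
After Purchase 7: 946 on hand, pool $24,913.07 (≈ $26.3352 each)
Sale 4, sell 511: 511/946 × $24,913.07 → $13,457.27
Total COGS = $4,521.67 + $7,020.65 + $6,717.91 + $13,457.27 = $31,717.50
Ending inventory (cost pool remaining) = $11,455.80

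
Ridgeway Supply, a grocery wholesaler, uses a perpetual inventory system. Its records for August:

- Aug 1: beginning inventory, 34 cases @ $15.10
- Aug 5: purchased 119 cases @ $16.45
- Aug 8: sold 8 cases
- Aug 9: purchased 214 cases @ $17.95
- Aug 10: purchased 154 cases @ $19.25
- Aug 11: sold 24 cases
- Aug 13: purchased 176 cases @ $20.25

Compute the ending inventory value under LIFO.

Ending inventory = $12,247.15

Aug 8, 8 sold [LIFO — newest first]: 8 @ $16.45 = $131.60
Aug 11, 24 sold [LIFO — newest first]: 24 @ $19.25 = $462.00
Total COGS = $131.60 + $462.00 = $593.60
Ending inventory: 34 @ $15.10 + 111 @ $16.45 + 214 @ $17.95 + 130 @ $19.25 + 176 @ $20.25 = $12,247.15
Check: goods available $12,840.75 = COGS $593.60 + ending $12,247.15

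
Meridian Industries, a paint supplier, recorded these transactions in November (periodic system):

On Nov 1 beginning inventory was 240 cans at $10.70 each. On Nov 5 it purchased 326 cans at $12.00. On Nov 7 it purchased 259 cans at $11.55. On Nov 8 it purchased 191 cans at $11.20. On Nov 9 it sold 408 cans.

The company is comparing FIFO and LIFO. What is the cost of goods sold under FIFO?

FIFO COGS: 240 @ $10.70 + 168 @ $12.00 = $4,584.00
LIFO COGS: 191 @ $11.20 + 217 @ $11.55 = $4,645.55

COGS = $4,584.00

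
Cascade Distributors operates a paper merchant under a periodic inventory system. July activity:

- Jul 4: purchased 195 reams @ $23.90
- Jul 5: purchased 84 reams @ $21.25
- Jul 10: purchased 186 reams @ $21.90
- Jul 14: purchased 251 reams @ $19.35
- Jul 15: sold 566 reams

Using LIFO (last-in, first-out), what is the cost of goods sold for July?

Jul 15, 566 sold [LIFO — newest first]: 251 @ $19.35 + 186 @ $21.90 + 84 @ $21.25 + 45 @ $23.90 = $11,790.75
Ending inventory: 150 @ $23.90 = $3,585.00

COGS = $11,790.75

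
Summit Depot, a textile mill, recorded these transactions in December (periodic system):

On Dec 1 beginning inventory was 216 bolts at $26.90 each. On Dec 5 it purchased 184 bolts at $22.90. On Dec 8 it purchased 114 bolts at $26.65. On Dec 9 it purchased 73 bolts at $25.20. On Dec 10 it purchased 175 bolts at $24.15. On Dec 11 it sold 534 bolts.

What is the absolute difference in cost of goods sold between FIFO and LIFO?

FIFO COGS: 216 @ $26.90 + 184 @ $22.90 + 114 @ $26.65 + 20 @ $25.20 = $13,566.10
LIFO COGS: 175 @ $24.15 + 73 @ $25.20 + 114 @ $26.65 + 172 @ $22.90 = $13,042.75
Difference = |$13,566.10 − $13,042.75| = $523.35

$523.35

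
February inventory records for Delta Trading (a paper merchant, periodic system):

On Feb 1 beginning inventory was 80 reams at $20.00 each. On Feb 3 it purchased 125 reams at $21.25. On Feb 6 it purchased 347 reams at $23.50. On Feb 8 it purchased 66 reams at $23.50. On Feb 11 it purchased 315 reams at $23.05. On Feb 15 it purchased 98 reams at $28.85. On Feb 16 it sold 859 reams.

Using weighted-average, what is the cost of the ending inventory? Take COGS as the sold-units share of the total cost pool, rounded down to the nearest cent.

Ending inventory = $4,012.19

Feb 16, sell 859: 859/1031 × $24,049.80 → $20,037.61
Ending inventory (cost pool remaining) = $4,012.19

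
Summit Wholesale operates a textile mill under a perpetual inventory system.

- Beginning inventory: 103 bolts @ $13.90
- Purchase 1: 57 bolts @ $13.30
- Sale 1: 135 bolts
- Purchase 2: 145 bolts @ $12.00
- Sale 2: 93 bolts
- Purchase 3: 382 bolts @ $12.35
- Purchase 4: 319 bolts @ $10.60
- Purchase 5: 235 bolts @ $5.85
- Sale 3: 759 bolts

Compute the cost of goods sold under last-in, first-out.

COGS = $10,246.20

Sale 1 (135) [LIFO — newest first]: 57 @ $13.30 + 78 @ $13.90 = $1,842.30
Sale 2 (93) [LIFO — newest first]: 93 @ $12.00 = $1,116.00
Sale 3 (759) [LIFO — newest first]: 235 @ $5.85 + 319 @ $10.60 + 205 @ $12.35 = $7,287.90
Total COGS = $1,842.30 + $1,116.00 + $7,287.90 = $10,246.20
Ending inventory: 25 @ $13.90 + 52 @ $12.00 + 177 @ $12.35 = $3,157.45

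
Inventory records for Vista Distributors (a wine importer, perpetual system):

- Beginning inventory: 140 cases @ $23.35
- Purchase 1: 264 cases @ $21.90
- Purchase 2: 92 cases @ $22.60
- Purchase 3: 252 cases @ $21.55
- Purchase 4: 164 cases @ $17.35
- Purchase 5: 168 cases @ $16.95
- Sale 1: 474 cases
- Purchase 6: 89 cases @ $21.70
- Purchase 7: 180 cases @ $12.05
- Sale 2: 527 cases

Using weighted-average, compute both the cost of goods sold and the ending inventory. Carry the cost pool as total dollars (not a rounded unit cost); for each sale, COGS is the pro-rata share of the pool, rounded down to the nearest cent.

COGS = $19,756.84; ending inventory = $6,596.86

After Beginning: 140 on hand, pool $3,269.00 (≈ $23.3500 each)
After Purchase 1: 404 on hand, pool $9,050.60 (≈ $22.4025 each)
After Purchase 2: 496 on hand, pool $11,129.80 (≈ $22.4391 each)
After Purchase 3: 748 on hand, pool $16,560.40 (≈ $22.1396 each)
After Purchase 4: 912 on hand, pool $19,405.80 (≈ $21.2783 each)
After Purchase 5: 1080 on hand, pool $22,253.40 (≈ $20.6050 each)
Sale 1, sell 474: 474/1080 × $22,253.40 → $9,766.77
After Purchase 6: 695 on hand, pool $14,417.93 (≈ $20.7452 each)
After Purchase 7: 875 on hand, pool $16,586.93 (≈ $18.9565 each)
Sale 2, sell 527: 527/875 × $16,586.93 → $9,990.07
Total COGS = $9,766.77 + $9,990.07 = $19,756.84
Ending inventory (cost pool remaining) = $6,596.86
Check: goods available $26,353.70 = COGS $19,756.84 + ending $6,596.86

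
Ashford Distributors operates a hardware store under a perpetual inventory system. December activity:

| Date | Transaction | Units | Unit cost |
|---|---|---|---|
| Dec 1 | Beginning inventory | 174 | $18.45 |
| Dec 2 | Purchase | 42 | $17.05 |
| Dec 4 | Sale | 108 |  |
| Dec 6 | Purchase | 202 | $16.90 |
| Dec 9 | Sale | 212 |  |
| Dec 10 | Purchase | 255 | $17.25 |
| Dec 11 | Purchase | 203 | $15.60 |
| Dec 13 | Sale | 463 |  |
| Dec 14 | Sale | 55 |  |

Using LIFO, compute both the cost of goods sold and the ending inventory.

COGS = $14,204.65; ending inventory = $701.10

Dec 4, 108 sold [LIFO — newest first]: 42 @ $17.05 + 66 @ $18.45 = $1,933.80
Dec 9, 212 sold [LIFO — newest first]: 202 @ $16.90 + 10 @ $18.45 = $3,598.30
Dec 13, 463 sold [LIFO — newest first]: 203 @ $15.60 + 255 @ $17.25 + 5 @ $18.45 = $7,657.80
Dec 14, 55 sold [LIFO — newest first]: 55 @ $18.45 = $1,014.75
Total COGS = $1,933.80 + $3,598.30 + $7,657.80 + $1,014.75 = $14,204.65
Ending inventory: 38 @ $18.45 = $701.10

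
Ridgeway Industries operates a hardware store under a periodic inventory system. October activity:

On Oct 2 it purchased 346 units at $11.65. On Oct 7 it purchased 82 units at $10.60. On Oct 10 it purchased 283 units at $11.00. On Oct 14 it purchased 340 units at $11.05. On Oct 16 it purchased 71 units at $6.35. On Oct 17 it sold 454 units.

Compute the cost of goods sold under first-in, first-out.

COGS = $5,186.10

Oct 17, 454 sold [FIFO — oldest first]: 346 @ $11.65 + 82 @ $10.60 + 26 @ $11.00 = $5,186.10
Ending inventory: 257 @ $11.00 + 340 @ $11.05 + 71 @ $6.35 = $7,034.85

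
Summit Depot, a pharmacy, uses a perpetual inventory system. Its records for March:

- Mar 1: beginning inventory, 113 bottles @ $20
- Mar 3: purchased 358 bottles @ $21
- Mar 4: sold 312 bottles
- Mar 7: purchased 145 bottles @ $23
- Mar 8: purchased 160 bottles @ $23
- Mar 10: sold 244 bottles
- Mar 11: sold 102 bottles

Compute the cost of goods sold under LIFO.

COGS = $14,428

Mar 4, 312 sold [LIFO — newest first]: 312 @ $21 = $6,552
Mar 10, 244 sold [LIFO — newest first]: 160 @ $23 + 84 @ $23 = $5,612
Mar 11, 102 sold [LIFO — newest first]: 61 @ $23 + 41 @ $21 = $2,264
Total COGS = $6,552 + $5,612 + $2,264 = $14,428
Ending inventory: 113 @ $20 + 5 @ $21 = $2,365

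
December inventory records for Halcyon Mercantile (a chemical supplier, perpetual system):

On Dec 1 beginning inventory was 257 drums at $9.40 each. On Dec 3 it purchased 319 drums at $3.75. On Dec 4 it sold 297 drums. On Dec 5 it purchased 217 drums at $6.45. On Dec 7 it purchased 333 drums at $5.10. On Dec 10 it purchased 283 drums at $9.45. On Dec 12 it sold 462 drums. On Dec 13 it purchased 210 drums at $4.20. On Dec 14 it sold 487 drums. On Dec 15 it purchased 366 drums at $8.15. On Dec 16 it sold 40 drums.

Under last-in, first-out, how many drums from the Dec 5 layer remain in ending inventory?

Dec 4, 297 sold [LIFO — newest first]: 297 @ $3.75 = $1,113.75
Dec 12, 462 sold [LIFO — newest first]: 283 @ $9.45 + 179 @ $5.10 = $3,587.25
Dec 14, 487 sold [LIFO — newest first]: 210 @ $4.20 + 154 @ $5.10 + 123 @ $6.45 = $2,460.75
Dec 16, 40 sold [LIFO — newest first]: 40 @ $8.15 = $326.00
Total COGS = $1,113.75 + $3,587.25 + $2,460.75 + $326.00 = $7,487.75
Ending inventory: 257 @ $9.40 + 22 @ $3.75 + 94 @ $6.45 + 326 @ $8.15 = $5,761.50
Check: goods available $13,249.25 = COGS $7,487.75 + ending $5,761.50

94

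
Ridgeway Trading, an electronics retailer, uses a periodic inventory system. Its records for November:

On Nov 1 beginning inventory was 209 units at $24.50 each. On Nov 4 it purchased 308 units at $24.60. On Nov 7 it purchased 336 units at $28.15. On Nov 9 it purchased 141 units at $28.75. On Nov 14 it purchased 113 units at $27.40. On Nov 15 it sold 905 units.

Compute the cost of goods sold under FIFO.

Nov 15, 905 sold [FIFO — oldest first]: 209 @ $24.50 + 308 @ $24.60 + 336 @ $28.15 + 52 @ $28.75 = $23,650.70
Ending inventory: 89 @ $28.75 + 113 @ $27.40 = $5,654.95

COGS = $23,650.70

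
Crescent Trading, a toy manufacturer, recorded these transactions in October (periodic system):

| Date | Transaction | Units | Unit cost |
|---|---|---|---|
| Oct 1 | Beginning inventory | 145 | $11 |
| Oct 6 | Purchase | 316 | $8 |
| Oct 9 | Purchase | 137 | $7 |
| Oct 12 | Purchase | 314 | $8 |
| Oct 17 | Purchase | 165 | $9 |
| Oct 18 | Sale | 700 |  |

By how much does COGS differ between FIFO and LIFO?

$270

FIFO COGS: 145 @ $11 + 316 @ $8 + 137 @ $7 + 102 @ $8 = $5,898
LIFO COGS: 165 @ $9 + 314 @ $8 + 137 @ $7 + 84 @ $8 = $5,628
Difference = |$5,898 − $5,628| = $270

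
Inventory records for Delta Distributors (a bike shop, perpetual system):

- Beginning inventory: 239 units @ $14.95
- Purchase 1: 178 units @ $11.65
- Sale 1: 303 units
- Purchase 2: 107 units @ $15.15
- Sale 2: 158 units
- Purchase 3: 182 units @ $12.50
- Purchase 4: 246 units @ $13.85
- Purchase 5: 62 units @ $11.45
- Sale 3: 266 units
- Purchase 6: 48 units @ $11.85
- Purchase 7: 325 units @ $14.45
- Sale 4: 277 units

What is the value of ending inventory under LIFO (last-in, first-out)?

Sale 1 (303) [LIFO — newest first]: 178 @ $11.65 + 125 @ $14.95 = $3,942.45
Sale 2 (158) [LIFO — newest first]: 107 @ $15.15 + 51 @ $14.95 = $2,383.50
Sale 3 (266) [LIFO — newest first]: 62 @ $11.45 + 204 @ $13.85 = $3,535.30
Sale 4 (277) [LIFO — newest first]: 277 @ $14.45 = $4,002.65
Total COGS = $3,942.45 + $2,383.50 + $3,535.30 + $4,002.65 = $13,863.90
Ending inventory: 63 @ $14.95 + 182 @ $12.50 + 42 @ $13.85 + 48 @ $11.85 + 48 @ $14.45 = $5,060.95

Ending inventory = $5,060.95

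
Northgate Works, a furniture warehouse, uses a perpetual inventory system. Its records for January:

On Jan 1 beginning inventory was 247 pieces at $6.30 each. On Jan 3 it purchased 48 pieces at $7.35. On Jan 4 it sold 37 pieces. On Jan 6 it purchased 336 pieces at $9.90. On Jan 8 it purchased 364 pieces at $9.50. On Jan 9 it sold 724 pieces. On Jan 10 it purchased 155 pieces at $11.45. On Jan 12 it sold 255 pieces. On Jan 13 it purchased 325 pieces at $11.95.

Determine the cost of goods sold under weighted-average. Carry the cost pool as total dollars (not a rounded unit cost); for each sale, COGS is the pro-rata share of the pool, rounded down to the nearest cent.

After Jan 1: 247 on hand, pool $1,556.10 (≈ $6.3000 each)
After Jan 3: 295 on hand, pool $1,908.90 (≈ $6.4708 each)
Jan 4, sell 37: 37/295 × $1,908.90 → $239.42
After Jan 6: 594 on hand, pool $4,995.88 (≈ $8.4106 each)
After Jan 8: 958 on hand, pool $8,453.88 (≈ $8.8245 each)
Jan 9, sell 724: 724/958 × $8,453.88 → $6,388.94
After Jan 10: 389 on hand, pool $3,839.69 (≈ $9.8707 each)
Jan 12, sell 255: 255/389 × $3,839.69 → $2,517.02
After Jan 13: 459 on hand, pool $5,206.42 (≈ $11.3430 each)
Total COGS = $239.42 + $6,388.94 + $2,517.02 = $9,145.38
Ending inventory (cost pool remaining) = $5,206.42

COGS = $9,145.38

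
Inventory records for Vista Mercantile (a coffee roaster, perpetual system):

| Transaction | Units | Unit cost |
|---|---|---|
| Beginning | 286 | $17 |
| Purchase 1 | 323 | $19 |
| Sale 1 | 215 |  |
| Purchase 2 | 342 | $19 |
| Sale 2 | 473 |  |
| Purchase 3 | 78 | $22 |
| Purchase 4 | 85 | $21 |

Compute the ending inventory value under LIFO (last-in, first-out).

Ending inventory = $7,972

Sale 1 (215) [LIFO — newest first]: 215 @ $19 = $4,085
Sale 2 (473) [LIFO — newest first]: 342 @ $19 + 108 @ $19 + 23 @ $17 = $8,941
Total COGS = $4,085 + $8,941 = $13,026
Ending inventory: 263 @ $17 + 78 @ $22 + 85 @ $21 = $7,972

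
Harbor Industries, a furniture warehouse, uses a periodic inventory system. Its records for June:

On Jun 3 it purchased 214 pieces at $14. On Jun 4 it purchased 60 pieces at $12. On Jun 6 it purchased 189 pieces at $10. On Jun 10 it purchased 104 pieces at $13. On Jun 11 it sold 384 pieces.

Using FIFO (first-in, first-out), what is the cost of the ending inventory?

Ending inventory = $2,142

Jun 11, 384 sold [FIFO — oldest first]: 214 @ $14 + 60 @ $12 + 110 @ $10 = $4,816
Ending inventory: 79 @ $10 + 104 @ $13 = $2,142
Check: goods available $6,958 = COGS $4,816 + ending $2,142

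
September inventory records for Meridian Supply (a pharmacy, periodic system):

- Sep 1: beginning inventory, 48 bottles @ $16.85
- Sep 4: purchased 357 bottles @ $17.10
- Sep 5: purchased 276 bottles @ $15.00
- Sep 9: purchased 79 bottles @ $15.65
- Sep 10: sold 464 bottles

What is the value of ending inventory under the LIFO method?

Ending inventory = $5,049.60

Sep 10, 464 sold [LIFO — newest first]: 79 @ $15.65 + 276 @ $15.00 + 109 @ $17.10 = $7,240.25
Ending inventory: 48 @ $16.85 + 248 @ $17.10 = $5,049.60
Check: goods available $12,289.85 = COGS $7,240.25 + ending $5,049.60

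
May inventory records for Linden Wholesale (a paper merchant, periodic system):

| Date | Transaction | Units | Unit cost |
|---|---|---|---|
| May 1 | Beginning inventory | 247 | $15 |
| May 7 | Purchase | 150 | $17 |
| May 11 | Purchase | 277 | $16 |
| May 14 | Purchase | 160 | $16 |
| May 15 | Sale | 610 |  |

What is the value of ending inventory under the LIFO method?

Ending inventory = $3,360

May 15, 610 sold [LIFO — newest first]: 160 @ $16 + 277 @ $16 + 150 @ $17 + 23 @ $15 = $9,887
Ending inventory: 224 @ $15 = $3,360
Check: goods available $13,247 = COGS $9,887 + ending $3,360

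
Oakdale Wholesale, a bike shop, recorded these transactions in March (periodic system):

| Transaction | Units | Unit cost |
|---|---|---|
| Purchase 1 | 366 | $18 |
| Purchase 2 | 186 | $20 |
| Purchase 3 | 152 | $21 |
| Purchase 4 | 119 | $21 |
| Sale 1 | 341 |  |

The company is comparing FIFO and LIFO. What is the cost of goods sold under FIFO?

COGS = $6,138

FIFO COGS: 341 @ $18 = $6,138
LIFO COGS: 119 @ $21 + 152 @ $21 + 70 @ $20 = $7,091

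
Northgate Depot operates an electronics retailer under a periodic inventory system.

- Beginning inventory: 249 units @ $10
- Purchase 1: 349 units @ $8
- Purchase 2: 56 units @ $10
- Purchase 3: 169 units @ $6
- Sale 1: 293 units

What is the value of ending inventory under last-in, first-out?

Sale 1 (293) [LIFO — newest first]: 169 @ $6 + 56 @ $10 + 68 @ $8 = $2,118
Ending inventory: 249 @ $10 + 281 @ $8 = $4,738

Ending inventory = $4,738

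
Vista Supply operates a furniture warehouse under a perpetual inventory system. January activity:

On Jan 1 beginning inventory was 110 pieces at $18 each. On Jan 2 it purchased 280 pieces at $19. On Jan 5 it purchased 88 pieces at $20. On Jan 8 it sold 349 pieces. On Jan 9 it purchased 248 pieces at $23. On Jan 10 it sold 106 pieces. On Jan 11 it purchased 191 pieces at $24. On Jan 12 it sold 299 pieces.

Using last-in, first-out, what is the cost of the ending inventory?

Jan 8, 349 sold [LIFO — newest first]: 88 @ $20 + 261 @ $19 = $6,719
Jan 10, 106 sold [LIFO — newest first]: 106 @ $23 = $2,438
Jan 12, 299 sold [LIFO — newest first]: 191 @ $24 + 108 @ $23 = $7,068
Total COGS = $6,719 + $2,438 + $7,068 = $16,225
Ending inventory: 110 @ $18 + 19 @ $19 + 34 @ $23 = $3,123

Ending inventory = $3,123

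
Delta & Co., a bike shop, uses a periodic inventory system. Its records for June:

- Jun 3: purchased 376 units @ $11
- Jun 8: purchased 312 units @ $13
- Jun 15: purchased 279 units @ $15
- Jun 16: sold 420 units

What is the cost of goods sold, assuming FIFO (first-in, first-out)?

COGS = $4,708

Jun 16, 420 sold [FIFO — oldest first]: 376 @ $11 + 44 @ $13 = $4,708
Ending inventory: 268 @ $13 + 279 @ $15 = $7,669
Check: goods available $12,377 = COGS $4,708 + ending $7,669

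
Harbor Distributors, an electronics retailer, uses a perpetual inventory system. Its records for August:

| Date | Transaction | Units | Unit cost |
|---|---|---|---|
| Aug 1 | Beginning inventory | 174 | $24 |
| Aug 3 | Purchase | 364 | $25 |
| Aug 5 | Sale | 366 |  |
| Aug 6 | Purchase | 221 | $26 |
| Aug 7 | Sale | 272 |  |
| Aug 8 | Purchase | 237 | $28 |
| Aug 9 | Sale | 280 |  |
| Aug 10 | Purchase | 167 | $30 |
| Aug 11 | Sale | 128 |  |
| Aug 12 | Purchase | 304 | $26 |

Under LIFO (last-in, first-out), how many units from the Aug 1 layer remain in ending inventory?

78

Aug 5, 366 sold [LIFO — newest first]: 364 @ $25 + 2 @ $24 = $9,148
Aug 7, 272 sold [LIFO — newest first]: 221 @ $26 + 51 @ $24 = $6,970
Aug 9, 280 sold [LIFO — newest first]: 237 @ $28 + 43 @ $24 = $7,668
Aug 11, 128 sold [LIFO — newest first]: 128 @ $30 = $3,840
Total COGS = $9,148 + $6,970 + $7,668 + $3,840 = $27,626
Ending inventory: 78 @ $24 + 39 @ $30 + 304 @ $26 = $10,946
Check: goods available $38,572 = COGS $27,626 + ending $10,946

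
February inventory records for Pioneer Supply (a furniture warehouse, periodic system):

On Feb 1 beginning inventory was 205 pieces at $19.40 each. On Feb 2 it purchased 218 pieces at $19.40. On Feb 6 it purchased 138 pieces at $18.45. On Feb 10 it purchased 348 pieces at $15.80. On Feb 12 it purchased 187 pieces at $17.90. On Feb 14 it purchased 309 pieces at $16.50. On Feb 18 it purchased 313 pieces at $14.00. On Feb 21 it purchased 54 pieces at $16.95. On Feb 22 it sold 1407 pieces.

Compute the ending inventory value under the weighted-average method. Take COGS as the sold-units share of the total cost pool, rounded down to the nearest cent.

Feb 22, sell 1407: 1407/1772 × $29,993.80 → $23,815.61
Ending inventory (cost pool remaining) = $6,178.19

Ending inventory = $6,178.19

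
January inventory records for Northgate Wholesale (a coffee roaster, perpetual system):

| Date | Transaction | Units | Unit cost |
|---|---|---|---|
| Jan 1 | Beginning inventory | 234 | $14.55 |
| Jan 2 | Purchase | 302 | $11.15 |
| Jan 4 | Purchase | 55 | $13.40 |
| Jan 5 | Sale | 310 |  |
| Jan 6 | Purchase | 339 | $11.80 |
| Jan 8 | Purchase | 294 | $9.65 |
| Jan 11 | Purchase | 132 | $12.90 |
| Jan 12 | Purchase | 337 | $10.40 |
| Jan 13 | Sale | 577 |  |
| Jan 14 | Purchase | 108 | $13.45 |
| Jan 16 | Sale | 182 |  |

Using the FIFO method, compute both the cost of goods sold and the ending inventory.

Jan 5, 310 sold [FIFO — oldest first]: 234 @ $14.55 + 76 @ $11.15 = $4,252.10
Jan 13, 577 sold [FIFO — oldest first]: 226 @ $11.15 + 55 @ $13.40 + 296 @ $11.80 = $6,749.70
Jan 16, 182 sold [FIFO — oldest first]: 43 @ $11.80 + 139 @ $9.65 = $1,848.75
Total COGS = $4,252.10 + $6,749.70 + $1,848.75 = $12,850.55
Ending inventory: 155 @ $9.65 + 132 @ $12.90 + 337 @ $10.40 + 108 @ $13.45 = $8,155.95

COGS = $12,850.55; ending inventory = $8,155.95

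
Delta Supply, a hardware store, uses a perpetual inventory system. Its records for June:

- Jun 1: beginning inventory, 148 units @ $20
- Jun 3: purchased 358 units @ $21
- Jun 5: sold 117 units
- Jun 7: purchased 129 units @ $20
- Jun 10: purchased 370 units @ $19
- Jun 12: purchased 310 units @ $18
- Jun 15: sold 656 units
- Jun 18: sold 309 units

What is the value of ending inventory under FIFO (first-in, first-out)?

Ending inventory = $4,194

Jun 5, 117 sold [FIFO — oldest first]: 117 @ $20 = $2,340
Jun 15, 656 sold [FIFO — oldest first]: 31 @ $20 + 358 @ $21 + 129 @ $20 + 138 @ $19 = $13,340
Jun 18, 309 sold [FIFO — oldest first]: 232 @ $19 + 77 @ $18 = $5,794
Total COGS = $2,340 + $13,340 + $5,794 = $21,474
Ending inventory: 233 @ $18 = $4,194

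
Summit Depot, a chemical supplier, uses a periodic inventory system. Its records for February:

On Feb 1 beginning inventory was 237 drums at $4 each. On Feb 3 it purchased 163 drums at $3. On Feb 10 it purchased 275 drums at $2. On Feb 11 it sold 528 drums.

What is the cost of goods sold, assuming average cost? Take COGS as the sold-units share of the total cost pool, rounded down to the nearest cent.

Feb 11, sell 528: 528/675 × $1,987.00 → $1,554.27
Ending inventory (cost pool remaining) = $432.73
Check: goods available $1,987.00 = COGS $1,554.27 + ending $432.73

COGS = $1,554.27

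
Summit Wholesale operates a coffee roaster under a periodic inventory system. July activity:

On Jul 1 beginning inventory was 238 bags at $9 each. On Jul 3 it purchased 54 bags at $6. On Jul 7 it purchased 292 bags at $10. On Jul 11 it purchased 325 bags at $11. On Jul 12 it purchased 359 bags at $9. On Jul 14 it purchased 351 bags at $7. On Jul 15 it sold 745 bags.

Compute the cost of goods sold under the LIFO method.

COGS = $6,073

Jul 15, 745 sold [LIFO — newest first]: 351 @ $7 + 359 @ $9 + 35 @ $11 = $6,073
Ending inventory: 238 @ $9 + 54 @ $6 + 292 @ $10 + 290 @ $11 = $8,576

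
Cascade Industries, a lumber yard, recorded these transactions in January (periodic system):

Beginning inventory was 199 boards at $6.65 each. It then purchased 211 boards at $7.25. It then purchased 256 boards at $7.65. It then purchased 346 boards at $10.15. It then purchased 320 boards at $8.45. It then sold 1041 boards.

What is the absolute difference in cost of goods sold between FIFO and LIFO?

FIFO COGS: 199 @ $6.65 + 211 @ $7.25 + 256 @ $7.65 + 346 @ $10.15 + 29 @ $8.45 = $8,568.45
LIFO COGS: 320 @ $8.45 + 346 @ $10.15 + 256 @ $7.65 + 119 @ $7.25 = $9,037.05
Difference = |$8,568.45 − $9,037.05| = $468.60

$468.60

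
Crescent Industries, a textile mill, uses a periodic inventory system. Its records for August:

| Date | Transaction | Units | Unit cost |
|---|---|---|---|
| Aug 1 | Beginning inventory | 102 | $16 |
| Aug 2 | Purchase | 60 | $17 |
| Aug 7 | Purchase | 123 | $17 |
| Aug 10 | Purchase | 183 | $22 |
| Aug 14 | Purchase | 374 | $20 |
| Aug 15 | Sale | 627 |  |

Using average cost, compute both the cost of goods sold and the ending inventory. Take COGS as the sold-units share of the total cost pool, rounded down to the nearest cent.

COGS = $12,099.90; ending inventory = $4,149.10

Aug 15, sell 627: 627/842 × $16,249.00 → $12,099.90
Ending inventory (cost pool remaining) = $4,149.10
Check: goods available $16,249.00 = COGS $12,099.90 + ending $4,149.10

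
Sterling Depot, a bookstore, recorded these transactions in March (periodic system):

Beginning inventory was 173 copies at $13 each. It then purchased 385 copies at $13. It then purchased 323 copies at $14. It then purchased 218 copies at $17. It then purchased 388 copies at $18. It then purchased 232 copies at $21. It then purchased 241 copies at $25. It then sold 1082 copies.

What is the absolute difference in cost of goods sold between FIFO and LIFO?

FIFO COGS: 173 @ $13 + 385 @ $13 + 323 @ $14 + 201 @ $17 = $15,193
LIFO COGS: 241 @ $25 + 232 @ $21 + 388 @ $18 + 218 @ $17 + 3 @ $14 = $21,629
Difference = |$15,193 − $21,629| = $6,436

$6,436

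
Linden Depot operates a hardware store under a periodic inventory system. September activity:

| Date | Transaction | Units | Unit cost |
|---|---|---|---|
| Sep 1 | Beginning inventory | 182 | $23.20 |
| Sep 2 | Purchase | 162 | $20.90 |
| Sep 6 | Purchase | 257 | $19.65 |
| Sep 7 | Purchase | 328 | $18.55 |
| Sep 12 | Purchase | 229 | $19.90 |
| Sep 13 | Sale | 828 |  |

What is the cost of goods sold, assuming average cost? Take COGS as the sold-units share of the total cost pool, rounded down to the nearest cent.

COGS = $16,659.92

Sep 13, sell 828: 828/1158 × $23,299.75 → $16,659.92
Ending inventory (cost pool remaining) = $6,639.83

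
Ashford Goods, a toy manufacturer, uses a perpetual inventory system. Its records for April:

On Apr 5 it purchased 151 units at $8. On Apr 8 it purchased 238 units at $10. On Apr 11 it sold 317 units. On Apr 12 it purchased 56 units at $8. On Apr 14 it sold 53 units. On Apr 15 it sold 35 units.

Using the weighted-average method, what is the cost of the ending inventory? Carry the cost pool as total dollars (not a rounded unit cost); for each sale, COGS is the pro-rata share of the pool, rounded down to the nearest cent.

Ending inventory = $347.54

After Apr 5: 151 on hand, pool $1,208.00 (≈ $8.0000 each)
After Apr 8: 389 on hand, pool $3,588.00 (≈ $9.2237 each)
Apr 11, sell 317: 317/389 × $3,588.00 → $2,923.89
After Apr 12: 128 on hand, pool $1,112.11 (≈ $8.6884 each)
Apr 14, sell 53: 53/128 × $1,112.11 → $460.48
Apr 15, sell 35: 35/75 × $651.63 → $304.09
Total COGS = $2,923.89 + $460.48 + $304.09 = $3,688.46
Ending inventory (cost pool remaining) = $347.54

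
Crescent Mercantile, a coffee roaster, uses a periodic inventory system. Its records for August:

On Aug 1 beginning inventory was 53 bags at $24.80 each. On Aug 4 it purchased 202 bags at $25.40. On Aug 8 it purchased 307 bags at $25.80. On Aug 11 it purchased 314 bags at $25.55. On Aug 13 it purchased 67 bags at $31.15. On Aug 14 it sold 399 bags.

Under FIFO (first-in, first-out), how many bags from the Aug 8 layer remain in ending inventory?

163

Aug 14, 399 sold [FIFO — oldest first]: 53 @ $24.80 + 202 @ $25.40 + 144 @ $25.80 = $10,160.40
Ending inventory: 163 @ $25.80 + 314 @ $25.55 + 67 @ $31.15 = $14,315.15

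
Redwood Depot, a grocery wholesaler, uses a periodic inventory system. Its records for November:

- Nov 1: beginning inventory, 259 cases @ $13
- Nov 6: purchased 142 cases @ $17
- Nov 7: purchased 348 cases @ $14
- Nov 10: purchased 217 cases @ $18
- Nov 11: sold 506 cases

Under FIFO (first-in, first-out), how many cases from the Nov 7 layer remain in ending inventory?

243

Nov 11, 506 sold [FIFO — oldest first]: 259 @ $13 + 142 @ $17 + 105 @ $14 = $7,251
Ending inventory: 243 @ $14 + 217 @ $18 = $7,308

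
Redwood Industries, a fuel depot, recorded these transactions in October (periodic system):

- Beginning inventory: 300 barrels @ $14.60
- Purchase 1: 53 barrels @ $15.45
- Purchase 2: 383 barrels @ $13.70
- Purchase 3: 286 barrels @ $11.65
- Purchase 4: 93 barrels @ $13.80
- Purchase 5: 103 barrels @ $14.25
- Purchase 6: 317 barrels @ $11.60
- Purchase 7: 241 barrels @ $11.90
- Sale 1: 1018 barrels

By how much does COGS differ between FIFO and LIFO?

FIFO COGS: 300 @ $14.60 + 53 @ $15.45 + 383 @ $13.70 + 282 @ $11.65 = $13,731.25
LIFO COGS: 241 @ $11.90 + 317 @ $11.60 + 103 @ $14.25 + 93 @ $13.80 + 264 @ $11.65 = $12,371.85
Difference = |$13,731.25 − $12,371.85| = $1,359.40

$1,359.40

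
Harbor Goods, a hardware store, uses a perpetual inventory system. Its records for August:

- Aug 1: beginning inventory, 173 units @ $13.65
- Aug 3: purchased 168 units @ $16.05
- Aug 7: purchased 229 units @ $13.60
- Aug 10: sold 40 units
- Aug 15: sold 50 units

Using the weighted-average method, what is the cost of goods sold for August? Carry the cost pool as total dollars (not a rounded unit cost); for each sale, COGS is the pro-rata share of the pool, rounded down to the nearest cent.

COGS = $1,290.35

After Aug 1: 173 on hand, pool $2,361.45 (≈ $13.6500 each)
After Aug 3: 341 on hand, pool $5,057.85 (≈ $14.8324 each)
After Aug 7: 570 on hand, pool $8,172.25 (≈ $14.3373 each)
Aug 10, sell 40: 40/570 × $8,172.25 → $573.49
Aug 15, sell 50: 50/530 × $7,598.76 → $716.86
Total COGS = $573.49 + $716.86 = $1,290.35
Ending inventory (cost pool remaining) = $6,881.90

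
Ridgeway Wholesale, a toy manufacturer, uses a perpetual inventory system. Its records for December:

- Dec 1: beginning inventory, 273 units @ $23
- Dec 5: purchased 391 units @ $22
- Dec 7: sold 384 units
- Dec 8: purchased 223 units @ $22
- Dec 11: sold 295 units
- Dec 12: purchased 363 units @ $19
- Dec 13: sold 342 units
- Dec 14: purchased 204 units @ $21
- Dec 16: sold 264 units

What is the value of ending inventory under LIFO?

Ending inventory = $3,887

Dec 7, 384 sold [LIFO — newest first]: 384 @ $22 = $8,448
Dec 11, 295 sold [LIFO — newest first]: 223 @ $22 + 7 @ $22 + 65 @ $23 = $6,555
Dec 13, 342 sold [LIFO — newest first]: 342 @ $19 = $6,498
Dec 16, 264 sold [LIFO — newest first]: 204 @ $21 + 21 @ $19 + 39 @ $23 = $5,580
Total COGS = $8,448 + $6,555 + $6,498 + $5,580 = $27,081
Ending inventory: 169 @ $23 = $3,887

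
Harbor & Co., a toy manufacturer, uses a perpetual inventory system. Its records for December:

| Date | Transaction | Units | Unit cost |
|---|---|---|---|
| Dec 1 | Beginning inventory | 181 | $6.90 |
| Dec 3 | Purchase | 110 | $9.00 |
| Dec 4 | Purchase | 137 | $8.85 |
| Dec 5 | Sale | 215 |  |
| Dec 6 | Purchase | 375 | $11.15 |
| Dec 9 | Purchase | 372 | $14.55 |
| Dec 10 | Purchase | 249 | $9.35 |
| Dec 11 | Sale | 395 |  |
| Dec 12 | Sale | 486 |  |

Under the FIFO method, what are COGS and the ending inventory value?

COGS = $11,895.75; ending inventory = $3,477.60

Dec 5, 215 sold [FIFO — oldest first]: 181 @ $6.90 + 34 @ $9.00 = $1,554.90
Dec 11, 395 sold [FIFO — oldest first]: 76 @ $9.00 + 137 @ $8.85 + 182 @ $11.15 = $3,925.75
Dec 12, 486 sold [FIFO — oldest first]: 193 @ $11.15 + 293 @ $14.55 = $6,415.10
Total COGS = $1,554.90 + $3,925.75 + $6,415.10 = $11,895.75
Ending inventory: 79 @ $14.55 + 249 @ $9.35 = $3,477.60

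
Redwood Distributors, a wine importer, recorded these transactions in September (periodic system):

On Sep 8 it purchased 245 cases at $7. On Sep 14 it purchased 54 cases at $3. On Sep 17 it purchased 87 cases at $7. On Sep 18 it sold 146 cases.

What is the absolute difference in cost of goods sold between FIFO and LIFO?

FIFO COGS: 146 @ $7 = $1,022
LIFO COGS: 87 @ $7 + 54 @ $3 + 5 @ $7 = $806
Difference = |$1,022 − $806| = $216

$216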